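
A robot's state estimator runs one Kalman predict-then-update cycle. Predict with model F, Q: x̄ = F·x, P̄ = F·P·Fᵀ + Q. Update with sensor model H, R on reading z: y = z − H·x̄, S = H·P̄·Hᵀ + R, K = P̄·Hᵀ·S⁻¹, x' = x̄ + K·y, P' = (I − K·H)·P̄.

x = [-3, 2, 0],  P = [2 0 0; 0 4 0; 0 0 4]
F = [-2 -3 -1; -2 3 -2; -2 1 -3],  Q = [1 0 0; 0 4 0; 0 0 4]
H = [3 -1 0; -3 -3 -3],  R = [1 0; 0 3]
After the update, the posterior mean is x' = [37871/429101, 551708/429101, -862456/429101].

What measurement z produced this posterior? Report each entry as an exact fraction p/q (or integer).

z = [-1, 2]

x̄ = F·x = [0, 12, 8]
P̄ = F·P·Fᵀ + Q = [49 -20 8; -20 64 44; 8 44 52]
S = H·P̄·Hᵀ + R = [626 -69; -69 2064]
K = P̄·Hᵀ·S⁻¹ = [112343/429101 -19321/429101; -91384/429101 -57940/429101; -20936/429101 -65564/429101]
x' − x̄ = [37871/429101, -4597504/429101, -4295264/429101] = K·y
y = (KᵀK)⁻¹·Kᵀ·(x' − x̄) = [11, 62]
z = y + H·x̄ = [11, 62] + [-12, -60] = [-1, 2]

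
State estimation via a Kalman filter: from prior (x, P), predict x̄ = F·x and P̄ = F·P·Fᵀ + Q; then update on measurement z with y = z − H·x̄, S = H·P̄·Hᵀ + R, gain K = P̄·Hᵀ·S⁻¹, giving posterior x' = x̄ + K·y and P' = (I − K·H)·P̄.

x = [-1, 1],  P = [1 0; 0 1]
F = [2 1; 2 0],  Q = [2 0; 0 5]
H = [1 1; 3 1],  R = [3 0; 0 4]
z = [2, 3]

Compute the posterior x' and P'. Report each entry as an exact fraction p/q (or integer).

x̄ = F·x = [-1, -2]
P̄ = F·P·Fᵀ + Q = [7 4; 4 9]
y = z − H·x̄ = [5, 8]
S = H·P̄·Hᵀ + R = [27 46; 46 100]
K = P̄·Hᵀ·S⁻¹ = [-25/292 169/584; 167/292 -31/584]
x' = x̄ + K·y = [259/292, 127/292]
P' = (I − K·H)·P̄ = [413/584 -563/584; -563/584 1565/584]

x' = [259/292, 127/292]
P' = [413/584 -563/584; -563/584 1565/584]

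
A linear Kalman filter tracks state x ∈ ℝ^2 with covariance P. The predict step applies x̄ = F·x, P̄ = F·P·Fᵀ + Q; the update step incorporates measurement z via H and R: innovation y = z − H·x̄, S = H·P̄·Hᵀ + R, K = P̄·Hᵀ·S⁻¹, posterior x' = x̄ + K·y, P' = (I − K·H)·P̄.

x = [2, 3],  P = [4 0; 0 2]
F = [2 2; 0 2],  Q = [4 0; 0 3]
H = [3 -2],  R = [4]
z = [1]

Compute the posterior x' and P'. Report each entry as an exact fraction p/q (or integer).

x' = [13/3, 35/6]
P' = [16/3 22/3; 22/3 560/51]

x̄ = F·x = [10, 6]
P̄ = F·P·Fᵀ + Q = [28 8; 8 11]
y = z − H·x̄ = [-17]
S = H·P̄·Hᵀ + R = [204]
K = P̄·Hᵀ·S⁻¹ = [1/3; 1/102]
x' = x̄ + K·y = [13/3, 35/6]
P' = (I − K·H)·P̄ = [16/3 22/3; 22/3 560/51]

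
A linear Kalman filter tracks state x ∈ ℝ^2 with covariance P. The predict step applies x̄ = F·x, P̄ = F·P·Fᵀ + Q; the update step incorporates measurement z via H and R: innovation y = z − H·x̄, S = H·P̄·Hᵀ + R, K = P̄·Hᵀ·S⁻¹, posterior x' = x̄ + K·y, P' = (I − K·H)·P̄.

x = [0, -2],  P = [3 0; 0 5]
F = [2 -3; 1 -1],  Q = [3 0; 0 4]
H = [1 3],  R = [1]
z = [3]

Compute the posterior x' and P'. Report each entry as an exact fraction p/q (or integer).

x̄ = F·x = [6, 2]
P̄ = F·P·Fᵀ + Q = [60 21; 21 12]
y = z − H·x̄ = [-9]
S = H·P̄·Hᵀ + R = [295]
K = P̄·Hᵀ·S⁻¹ = [123/295; 57/295]
x' = x̄ + K·y = [663/295, 77/295]
P' = (I − K·H)·P̄ = [2571/295 -816/295; -816/295 291/295]

x' = [663/295, 77/295]
P' = [2571/295 -816/295; -816/295 291/295]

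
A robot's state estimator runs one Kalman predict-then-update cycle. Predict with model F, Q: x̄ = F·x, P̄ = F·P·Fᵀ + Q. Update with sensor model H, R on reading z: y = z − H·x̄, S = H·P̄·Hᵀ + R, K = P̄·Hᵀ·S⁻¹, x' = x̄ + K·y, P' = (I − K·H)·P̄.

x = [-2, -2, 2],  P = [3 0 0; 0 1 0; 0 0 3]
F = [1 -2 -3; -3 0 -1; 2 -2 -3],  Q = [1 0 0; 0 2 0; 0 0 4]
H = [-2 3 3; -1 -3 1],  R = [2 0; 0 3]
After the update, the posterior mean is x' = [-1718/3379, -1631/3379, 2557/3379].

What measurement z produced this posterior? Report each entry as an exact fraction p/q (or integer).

z = [2, 3]

x̄ = F·x = [-4, 4, -6]
P̄ = F·P·Fᵀ + Q = [35 0 37; 0 32 -9; 37 -9 47]
S = H·P̄·Hᵀ + R = [247 -208; -208 353]
K = P̄·Hᵀ·S⁻¹ = [14889/43927 694/3379; 2517/43927 -891/3379; 21816/43927 1343/3379]
x' − x̄ = [11798/3379, -15147/3379, 22831/3379] = K·y
y = (KᵀK)⁻¹·Kᵀ·(x' − x̄) = [0, 17]
z = y + H·x̄ = [0, 17] + [2, -14] = [2, 3]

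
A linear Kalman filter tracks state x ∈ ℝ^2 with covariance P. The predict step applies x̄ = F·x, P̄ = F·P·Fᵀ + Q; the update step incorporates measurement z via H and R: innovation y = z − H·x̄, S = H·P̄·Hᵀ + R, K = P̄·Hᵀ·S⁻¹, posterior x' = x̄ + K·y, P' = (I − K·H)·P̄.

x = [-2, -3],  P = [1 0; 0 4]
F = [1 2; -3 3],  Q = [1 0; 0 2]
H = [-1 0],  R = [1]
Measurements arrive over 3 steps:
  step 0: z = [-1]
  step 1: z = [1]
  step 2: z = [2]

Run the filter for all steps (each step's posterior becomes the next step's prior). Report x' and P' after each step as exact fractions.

step 0: x' = [10/19, 132/19], P' = [18/19 21/19; 21/19 452/19]
step 1: x' = [-1655/1948, -2493/1948], P' = [1929/1948 2595/1948; 2595/1948 44405/1948]
step 2: x' = [-78079/38765, 21234/38765], P' = [191877/193825 252858/193825; 252858/193825 4409957/193825]

step 0: x̄ = F·x = [-8, -3]
step 0: P̄ = F·P·Fᵀ + Q = [18 21; 21 47]
step 0: y = z − H·x̄ = [-9]
step 0: S = H·P̄·Hᵀ + R = [19]
step 0: K = P̄·Hᵀ·S⁻¹ = [-18/19; -21/19]
step 0: x' = x̄ + K·y = [10/19, 132/19]
step 0: P' = (I − K·H)·P̄ = [18/19 21/19; 21/19 452/19]
step 1: x̄ = F·x = [274/19, 366/19]
step 1: P̄ = F·P·Fᵀ + Q = [1929/19 2595/19; 2595/19 3890/19]
step 1: y = z − H·x̄ = [293/19]
step 1: S = H·P̄·Hᵀ + R = [1948/19]
step 1: K = P̄·Hᵀ·S⁻¹ = [-1929/1948; -2595/1948]
step 1: x' = x̄ + K·y = [-1655/1948, -2493/1948]
step 1: P' = (I − K·H)·P̄ = [1929/1948 2595/1948; 2595/1948 44405/1948]
step 2: x̄ = F·x = [-6641/1948, -1257/974]
step 2: P̄ = F·P·Fᵀ + Q = [191877/1948 126429/974; 126429/974 93548/487]
step 2: y = z − H·x̄ = [-2745/1948]
step 2: S = H·P̄·Hᵀ + R = [193825/1948]
step 2: K = P̄·Hᵀ·S⁻¹ = [-191877/193825; -252858/193825]
step 2: x' = x̄ + K·y = [-78079/38765, 21234/38765]
step 2: P' = (I − K·H)·P̄ = [191877/193825 252858/193825; 252858/193825 4409957/193825]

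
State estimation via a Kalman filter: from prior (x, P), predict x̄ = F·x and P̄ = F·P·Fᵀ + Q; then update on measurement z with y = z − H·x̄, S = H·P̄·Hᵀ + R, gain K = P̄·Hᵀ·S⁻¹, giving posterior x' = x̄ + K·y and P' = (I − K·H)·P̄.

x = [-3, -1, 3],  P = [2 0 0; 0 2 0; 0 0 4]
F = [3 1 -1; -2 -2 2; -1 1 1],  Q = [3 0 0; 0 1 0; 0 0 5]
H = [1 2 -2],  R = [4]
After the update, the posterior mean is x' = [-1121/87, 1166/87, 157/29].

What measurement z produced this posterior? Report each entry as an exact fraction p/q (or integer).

x̄ = F·x = [-13, 14, 5]
P̄ = F·P·Fᵀ + Q = [27 -24 -8; -24 33 8; -8 8 13]
S = H·P̄·Hᵀ + R = [87]
K = P̄·Hᵀ·S⁻¹ = [-5/87; 26/87; -6/29]
x' − x̄ = [10/87, -52/87, 12/29] = K·y
y = (KᵀK)⁻¹·Kᵀ·(x' − x̄) = [-2]
z = y + H·x̄ = [-2] + [5] = [3]

z = [3]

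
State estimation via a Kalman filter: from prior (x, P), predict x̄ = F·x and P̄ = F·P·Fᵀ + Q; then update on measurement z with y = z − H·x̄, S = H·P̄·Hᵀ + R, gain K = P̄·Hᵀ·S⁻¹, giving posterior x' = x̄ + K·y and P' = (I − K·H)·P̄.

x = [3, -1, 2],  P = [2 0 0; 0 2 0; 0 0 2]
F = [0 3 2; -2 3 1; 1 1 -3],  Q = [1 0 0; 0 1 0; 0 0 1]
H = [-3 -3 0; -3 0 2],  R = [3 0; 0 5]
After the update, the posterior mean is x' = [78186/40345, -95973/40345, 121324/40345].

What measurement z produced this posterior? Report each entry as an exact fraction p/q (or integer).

z = [1, 1]

x̄ = F·x = [1, -7, -4]
P̄ = F·P·Fᵀ + Q = [27 22 -6; 22 29 -4; -6 -4 23]
S = H·P̄·Hᵀ + R = [903 501; 501 412]
K = P̄·Hᵀ·S⁻¹ = [-4657/40345 -3444/40345; -8654/40345 3277/40345; -6568/40345 14254/40345]
x' − x̄ = [37841/40345, 186442/40345, 282704/40345] = K·y
y = (KᵀK)⁻¹·Kᵀ·(x' − x̄) = [-17, 12]
z = y + H·x̄ = [-17, 12] + [18, -11] = [1, 1]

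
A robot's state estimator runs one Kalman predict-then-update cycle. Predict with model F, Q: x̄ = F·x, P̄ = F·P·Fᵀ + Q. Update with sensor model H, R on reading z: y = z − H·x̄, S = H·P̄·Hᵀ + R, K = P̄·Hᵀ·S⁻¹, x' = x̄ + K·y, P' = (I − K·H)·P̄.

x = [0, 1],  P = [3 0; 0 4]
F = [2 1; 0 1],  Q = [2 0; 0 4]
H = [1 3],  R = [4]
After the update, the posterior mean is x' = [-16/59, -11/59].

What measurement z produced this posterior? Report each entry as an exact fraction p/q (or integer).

x̄ = F·x = [1, 1]
P̄ = F·P·Fᵀ + Q = [18 4; 4 8]
S = H·P̄·Hᵀ + R = [118]
K = P̄·Hᵀ·S⁻¹ = [15/59; 14/59]
x' − x̄ = [-75/59, -70/59] = K·y
y = (KᵀK)⁻¹·Kᵀ·(x' − x̄) = [-5]
z = y + H·x̄ = [-5] + [4] = [-1]

z = [-1]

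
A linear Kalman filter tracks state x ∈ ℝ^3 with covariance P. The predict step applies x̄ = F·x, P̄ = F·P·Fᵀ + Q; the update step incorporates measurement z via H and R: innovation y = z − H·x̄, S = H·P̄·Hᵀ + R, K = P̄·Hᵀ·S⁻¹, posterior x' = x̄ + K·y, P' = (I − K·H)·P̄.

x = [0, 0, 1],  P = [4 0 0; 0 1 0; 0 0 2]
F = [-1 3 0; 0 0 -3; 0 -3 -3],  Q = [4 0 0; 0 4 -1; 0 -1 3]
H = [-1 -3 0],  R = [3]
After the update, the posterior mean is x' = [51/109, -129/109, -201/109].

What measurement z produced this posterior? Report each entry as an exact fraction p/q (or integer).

x̄ = F·x = [0, -3, -3]
P̄ = F·P·Fᵀ + Q = [17 0 -9; 0 22 17; -9 17 30]
S = H·P̄·Hᵀ + R = [218]
K = P̄·Hᵀ·S⁻¹ = [-17/218; -33/109; -21/109]
x' − x̄ = [51/109, 198/109, 126/109] = K·y
y = (KᵀK)⁻¹·Kᵀ·(x' − x̄) = [-6]
z = y + H·x̄ = [-6] + [9] = [3]

z = [3]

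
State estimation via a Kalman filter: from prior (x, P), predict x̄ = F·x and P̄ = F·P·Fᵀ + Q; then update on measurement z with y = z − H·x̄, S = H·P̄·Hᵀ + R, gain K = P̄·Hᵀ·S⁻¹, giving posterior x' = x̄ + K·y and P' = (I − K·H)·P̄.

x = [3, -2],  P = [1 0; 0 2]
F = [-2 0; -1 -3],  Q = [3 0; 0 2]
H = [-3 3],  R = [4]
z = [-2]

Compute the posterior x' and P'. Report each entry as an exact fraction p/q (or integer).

x̄ = F·x = [-6, 3]
P̄ = F·P·Fᵀ + Q = [7 2; 2 21]
y = z − H·x̄ = [-29]
S = H·P̄·Hᵀ + R = [220]
K = P̄·Hᵀ·S⁻¹ = [-3/44; 57/220]
x' = x̄ + K·y = [-177/44, -993/220]
P' = (I − K·H)·P̄ = [263/44 259/44; 259/44 1371/220]

x' = [-177/44, -993/220]
P' = [263/44 259/44; 259/44 1371/220]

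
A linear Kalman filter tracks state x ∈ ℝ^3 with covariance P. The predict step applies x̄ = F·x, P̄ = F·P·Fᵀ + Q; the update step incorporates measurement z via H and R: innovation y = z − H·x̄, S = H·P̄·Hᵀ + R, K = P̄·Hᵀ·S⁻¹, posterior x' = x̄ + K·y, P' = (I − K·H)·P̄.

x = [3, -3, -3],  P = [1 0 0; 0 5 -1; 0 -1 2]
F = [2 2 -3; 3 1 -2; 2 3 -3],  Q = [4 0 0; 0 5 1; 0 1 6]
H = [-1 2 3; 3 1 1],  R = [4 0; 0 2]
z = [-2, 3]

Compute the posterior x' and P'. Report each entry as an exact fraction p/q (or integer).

x̄ = F·x = [9, 12, 6]
P̄ = F·P·Fᵀ + Q = [58 35 67; 35 31 43; 67 43 91]
y = z − H·x̄ = [-35, -42]
S = H·P̄·Hᵀ + R = [979 1087; 1087 1344]
K = P̄·Hᵀ·S⁻¹ = [-13740/134207 38673/134207; 15091/134207 5669/134207; 28303/134207 10561/134207]
x' = x̄ + K·y = [64497/134207, 844201/134207, -628925/134207]
P' = (I − K·H)·P̄ = [36878/134207 -81782/134207 48494/134207; -81782/134207 791470/134207 -534786/134207; 48494/134207 -534786/134207 410426/134207]

x' = [64497/134207, 844201/134207, -628925/134207]
P' = [36878/134207 -81782/134207 48494/134207; -81782/134207 791470/134207 -534786/134207; 48494/134207 -534786/134207 410426/134207]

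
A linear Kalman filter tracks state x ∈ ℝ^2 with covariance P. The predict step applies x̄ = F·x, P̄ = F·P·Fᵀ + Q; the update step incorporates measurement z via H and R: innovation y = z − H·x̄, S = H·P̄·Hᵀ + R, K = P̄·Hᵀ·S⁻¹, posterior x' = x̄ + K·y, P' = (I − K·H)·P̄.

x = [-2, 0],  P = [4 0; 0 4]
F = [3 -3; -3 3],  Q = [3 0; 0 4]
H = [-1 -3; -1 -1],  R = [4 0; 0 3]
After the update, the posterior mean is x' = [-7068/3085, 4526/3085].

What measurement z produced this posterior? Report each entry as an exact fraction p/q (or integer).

x̄ = F·x = [-6, 6]
P̄ = F·P·Fᵀ + Q = [75 -72; -72 76]
S = H·P̄·Hᵀ + R = [331 15; 15 10]
K = P̄·Hᵀ·S⁻¹ = [291/617 -3108/3085; -300/617 1016/3085]
x' − x̄ = [11442/3085, -13984/3085] = K·y
y = (KᵀK)⁻¹·Kᵀ·(x' − x̄) = [10, 1]
z = y + H·x̄ = [10, 1] + [-12, 0] = [-2, 1]

z = [-2, 1]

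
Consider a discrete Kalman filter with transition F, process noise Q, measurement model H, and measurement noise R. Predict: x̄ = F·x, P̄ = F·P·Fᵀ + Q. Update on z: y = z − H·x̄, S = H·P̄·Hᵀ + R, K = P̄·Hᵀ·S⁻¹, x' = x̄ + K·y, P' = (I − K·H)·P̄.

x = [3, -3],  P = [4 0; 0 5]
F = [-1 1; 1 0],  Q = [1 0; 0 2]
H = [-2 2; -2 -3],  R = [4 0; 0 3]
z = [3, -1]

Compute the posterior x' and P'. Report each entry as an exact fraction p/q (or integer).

x' = [-383/407, 1058/1221]
P' = [186/407 -48/407; -48/407 326/1221]

x̄ = F·x = [-6, 3]
P̄ = F·P·Fᵀ + Q = [10 -4; -4 6]
y = z − H·x̄ = [-15, -4]
S = H·P̄·Hᵀ + R = [100 -4; -4 49]
K = P̄·Hᵀ·S⁻¹ = [-117/407 -76/407; 235/1221 -230/1221]
x' = x̄ + K·y = [-383/407, 1058/1221]
P' = (I − K·H)·P̄ = [186/407 -48/407; -48/407 326/1221]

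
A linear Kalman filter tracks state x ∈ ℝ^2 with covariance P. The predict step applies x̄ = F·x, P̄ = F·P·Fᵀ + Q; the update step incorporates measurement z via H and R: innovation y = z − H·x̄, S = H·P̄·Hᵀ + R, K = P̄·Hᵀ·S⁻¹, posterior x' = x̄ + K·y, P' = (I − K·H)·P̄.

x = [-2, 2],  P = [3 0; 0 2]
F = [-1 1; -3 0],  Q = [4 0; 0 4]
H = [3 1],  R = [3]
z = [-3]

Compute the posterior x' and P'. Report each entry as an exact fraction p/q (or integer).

x' = [-80/169, -204/169]
P' = [225/169 -567/169; -567/169 1875/169]

x̄ = F·x = [4, 6]
P̄ = F·P·Fᵀ + Q = [9 9; 9 31]
y = z − H·x̄ = [-21]
S = H·P̄·Hᵀ + R = [169]
K = P̄·Hᵀ·S⁻¹ = [36/169; 58/169]
x' = x̄ + K·y = [-80/169, -204/169]
P' = (I − K·H)·P̄ = [225/169 -567/169; -567/169 1875/169]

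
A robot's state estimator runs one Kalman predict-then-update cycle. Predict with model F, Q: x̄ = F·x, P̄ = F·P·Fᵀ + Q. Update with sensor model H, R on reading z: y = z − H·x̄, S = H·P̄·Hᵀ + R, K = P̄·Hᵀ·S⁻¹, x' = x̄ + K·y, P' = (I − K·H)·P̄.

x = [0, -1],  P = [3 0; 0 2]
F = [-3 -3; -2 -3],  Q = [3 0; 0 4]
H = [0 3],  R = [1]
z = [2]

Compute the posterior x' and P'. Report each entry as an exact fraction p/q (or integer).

x̄ = F·x = [3, 3]
P̄ = F·P·Fᵀ + Q = [48 36; 36 34]
y = z − H·x̄ = [-7]
S = H·P̄·Hᵀ + R = [307]
K = P̄·Hᵀ·S⁻¹ = [108/307; 102/307]
x' = x̄ + K·y = [165/307, 207/307]
P' = (I − K·H)·P̄ = [3072/307 36/307; 36/307 34/307]

x' = [165/307, 207/307]
P' = [3072/307 36/307; 36/307 34/307]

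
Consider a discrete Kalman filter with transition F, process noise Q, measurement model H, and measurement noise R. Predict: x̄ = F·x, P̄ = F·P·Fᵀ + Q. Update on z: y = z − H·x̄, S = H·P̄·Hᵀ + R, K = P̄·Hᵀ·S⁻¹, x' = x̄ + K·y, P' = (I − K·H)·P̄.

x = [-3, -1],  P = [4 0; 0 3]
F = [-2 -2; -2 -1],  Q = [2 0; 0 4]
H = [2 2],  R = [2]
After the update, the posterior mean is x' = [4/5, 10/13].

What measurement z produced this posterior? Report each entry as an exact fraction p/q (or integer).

x̄ = F·x = [8, 7]
P̄ = F·P·Fᵀ + Q = [30 22; 22 23]
S = H·P̄·Hᵀ + R = [390]
K = P̄·Hᵀ·S⁻¹ = [4/15; 3/13]
x' − x̄ = [-36/5, -81/13] = K·y
y = (KᵀK)⁻¹·Kᵀ·(x' − x̄) = [-27]
z = y + H·x̄ = [-27] + [30] = [3]

z = [3]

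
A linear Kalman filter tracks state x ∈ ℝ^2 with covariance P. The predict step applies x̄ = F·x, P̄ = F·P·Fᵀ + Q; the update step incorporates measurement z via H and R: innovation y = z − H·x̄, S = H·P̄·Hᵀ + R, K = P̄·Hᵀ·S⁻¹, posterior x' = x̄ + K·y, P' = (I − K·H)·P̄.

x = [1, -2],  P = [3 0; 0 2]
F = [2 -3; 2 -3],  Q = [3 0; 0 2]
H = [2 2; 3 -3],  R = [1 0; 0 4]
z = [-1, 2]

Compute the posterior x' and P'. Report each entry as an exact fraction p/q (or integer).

x̄ = F·x = [8, 8]
P̄ = F·P·Fᵀ + Q = [33 30; 30 32]
y = z − H·x̄ = [-33, 2]
S = H·P̄·Hᵀ + R = [501 6; 6 49]
K = P̄·Hᵀ·S⁻¹ = [2040/8171 1251/8171; 6112/24513 -1250/8171]
x' = x̄ + K·y = [550/8171, -4364/8171]
P' = (I − K·H)·P̄ = [1344/8171 -324/8171; -324/8171 4028/24513]

x' = [550/8171, -4364/8171]
P' = [1344/8171 -324/8171; -324/8171 4028/24513]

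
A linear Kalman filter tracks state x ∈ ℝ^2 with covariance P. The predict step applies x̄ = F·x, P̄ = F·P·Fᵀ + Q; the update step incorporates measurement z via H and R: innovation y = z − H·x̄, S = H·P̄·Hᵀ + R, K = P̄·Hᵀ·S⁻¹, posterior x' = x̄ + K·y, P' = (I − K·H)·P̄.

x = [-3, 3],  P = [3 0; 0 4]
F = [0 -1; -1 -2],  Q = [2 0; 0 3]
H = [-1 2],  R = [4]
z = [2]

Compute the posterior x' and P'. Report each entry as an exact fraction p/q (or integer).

x̄ = F·x = [-3, -3]
P̄ = F·P·Fᵀ + Q = [6 8; 8 22]
y = z − H·x̄ = [5]
S = H·P̄·Hᵀ + R = [66]
K = P̄·Hᵀ·S⁻¹ = [5/33; 6/11]
x' = x̄ + K·y = [-74/33, -3/11]
P' = (I − K·H)·P̄ = [148/33 28/11; 28/11 26/11]

x' = [-74/33, -3/11]
P' = [148/33 28/11; 28/11 26/11]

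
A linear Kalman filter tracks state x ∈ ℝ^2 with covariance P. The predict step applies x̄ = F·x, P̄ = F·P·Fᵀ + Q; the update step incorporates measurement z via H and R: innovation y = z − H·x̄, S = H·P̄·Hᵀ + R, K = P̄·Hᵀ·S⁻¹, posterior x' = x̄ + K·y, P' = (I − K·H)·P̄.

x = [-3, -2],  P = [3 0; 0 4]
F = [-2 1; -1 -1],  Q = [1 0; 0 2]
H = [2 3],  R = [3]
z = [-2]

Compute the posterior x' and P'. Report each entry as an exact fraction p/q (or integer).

x̄ = F·x = [4, 5]
P̄ = F·P·Fᵀ + Q = [17 2; 2 9]
y = z − H·x̄ = [-25]
S = H·P̄·Hᵀ + R = [176]
K = P̄·Hᵀ·S⁻¹ = [5/22; 31/176]
x' = x̄ + K·y = [-37/22, 105/176]
P' = (I − K·H)·P̄ = [87/11 -111/22; -111/22 623/176]

x' = [-37/22, 105/176]
P' = [87/11 -111/22; -111/22 623/176]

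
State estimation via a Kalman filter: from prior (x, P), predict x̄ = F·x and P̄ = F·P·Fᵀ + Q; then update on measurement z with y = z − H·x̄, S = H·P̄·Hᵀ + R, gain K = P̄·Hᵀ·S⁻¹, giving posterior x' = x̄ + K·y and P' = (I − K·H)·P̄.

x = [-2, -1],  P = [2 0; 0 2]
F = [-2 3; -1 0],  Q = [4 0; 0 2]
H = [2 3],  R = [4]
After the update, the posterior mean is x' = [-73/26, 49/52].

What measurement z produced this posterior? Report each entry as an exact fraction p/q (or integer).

x̄ = F·x = [1, 2]
P̄ = F·P·Fᵀ + Q = [30 4; 4 4]
S = H·P̄·Hᵀ + R = [208]
K = P̄·Hᵀ·S⁻¹ = [9/26; 5/52]
x' − x̄ = [-99/26, -55/52] = K·y
y = (KᵀK)⁻¹·Kᵀ·(x' − x̄) = [-11]
z = y + H·x̄ = [-11] + [8] = [-3]

z = [-3]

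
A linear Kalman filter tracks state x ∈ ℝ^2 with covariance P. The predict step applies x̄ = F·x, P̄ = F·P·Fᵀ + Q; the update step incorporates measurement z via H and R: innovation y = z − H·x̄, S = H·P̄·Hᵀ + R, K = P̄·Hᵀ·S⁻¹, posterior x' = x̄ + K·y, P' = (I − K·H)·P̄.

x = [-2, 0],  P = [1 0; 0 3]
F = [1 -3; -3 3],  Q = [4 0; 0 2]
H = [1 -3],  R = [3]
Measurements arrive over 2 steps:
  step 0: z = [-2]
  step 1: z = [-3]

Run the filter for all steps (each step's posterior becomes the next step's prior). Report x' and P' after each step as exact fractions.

step 0: x̄ = F·x = [-2, 6]
step 0: P̄ = F·P·Fᵀ + Q = [32 -30; -30 38]
step 0: y = z − H·x̄ = [18]
step 0: S = H·P̄·Hᵀ + R = [557]
step 0: K = P̄·Hᵀ·S⁻¹ = [122/557; -144/557]
step 0: x' = x̄ + K·y = [1082/557, 750/557]
step 0: P' = (I − K·H)·P̄ = [2940/557 858/557; 858/557 430/557]
step 1: x̄ = F·x = [-1168/557, -996/557]
step 1: P̄ = F·P·Fᵀ + Q = [3890/557 -2394/557; -2394/557 16000/557]
step 1: y = z − H·x̄ = [-3491/557]
step 1: S = H·P̄·Hᵀ + R = [163925/557]
step 1: K = P̄·Hᵀ·S⁻¹ = [11072/163925; -50394/163925]
step 1: x' = x̄ + K·y = [-413136/163925, 22722/163925]
step 1: P' = (I − K·H)·P̄ = [924738/163925 297174/163925; 297174/163925 149452/163925]

step 0: x' = [1082/557, 750/557], P' = [2940/557 858/557; 858/557 430/557]
step 1: x' = [-413136/163925, 22722/163925], P' = [924738/163925 297174/163925; 297174/163925 149452/163925]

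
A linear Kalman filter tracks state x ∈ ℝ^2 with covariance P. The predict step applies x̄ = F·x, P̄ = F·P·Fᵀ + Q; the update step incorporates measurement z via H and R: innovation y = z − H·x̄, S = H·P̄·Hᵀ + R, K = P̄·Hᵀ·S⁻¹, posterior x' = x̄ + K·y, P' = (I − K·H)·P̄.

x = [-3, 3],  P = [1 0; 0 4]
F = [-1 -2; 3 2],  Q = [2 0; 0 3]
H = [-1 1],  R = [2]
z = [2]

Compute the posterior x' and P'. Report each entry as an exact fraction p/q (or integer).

x' = [-337/87, -167/87]
P' = [209/87 133/87; 133/87 227/87]

x̄ = F·x = [-3, -3]
P̄ = F·P·Fᵀ + Q = [19 -19; -19 28]
y = z − H·x̄ = [2]
S = H·P̄·Hᵀ + R = [87]
K = P̄·Hᵀ·S⁻¹ = [-38/87; 47/87]
x' = x̄ + K·y = [-337/87, -167/87]
P' = (I − K·H)·P̄ = [209/87 133/87; 133/87 227/87]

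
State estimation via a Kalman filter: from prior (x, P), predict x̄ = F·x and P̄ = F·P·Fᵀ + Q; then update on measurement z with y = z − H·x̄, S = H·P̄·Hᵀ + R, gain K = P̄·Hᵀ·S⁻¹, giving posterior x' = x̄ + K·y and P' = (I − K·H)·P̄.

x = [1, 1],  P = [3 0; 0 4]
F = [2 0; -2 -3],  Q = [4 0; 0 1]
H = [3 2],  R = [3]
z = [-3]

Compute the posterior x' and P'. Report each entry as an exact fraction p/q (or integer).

x̄ = F·x = [2, -5]
P̄ = F·P·Fᵀ + Q = [16 -12; -12 49]
y = z − H·x̄ = [1]
S = H·P̄·Hᵀ + R = [199]
K = P̄·Hᵀ·S⁻¹ = [24/199; 62/199]
x' = x̄ + K·y = [422/199, -933/199]
P' = (I − K·H)·P̄ = [2608/199 -3876/199; -3876/199 5907/199]

x' = [422/199, -933/199]
P' = [2608/199 -3876/199; -3876/199 5907/199]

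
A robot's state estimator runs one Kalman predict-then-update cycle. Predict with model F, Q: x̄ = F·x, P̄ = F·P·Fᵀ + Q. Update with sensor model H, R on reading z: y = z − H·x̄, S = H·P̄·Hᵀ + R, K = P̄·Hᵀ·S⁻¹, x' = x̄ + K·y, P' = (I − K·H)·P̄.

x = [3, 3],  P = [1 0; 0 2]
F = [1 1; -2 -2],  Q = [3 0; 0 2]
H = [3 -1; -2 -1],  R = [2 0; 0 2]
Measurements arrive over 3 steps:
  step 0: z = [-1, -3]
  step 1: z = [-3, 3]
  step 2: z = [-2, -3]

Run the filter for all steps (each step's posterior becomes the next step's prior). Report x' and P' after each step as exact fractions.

step 0: x̄ = F·x = [6, -12]
step 0: P̄ = F·P·Fᵀ + Q = [6 -6; -6 14]
step 0: y = z − H·x̄ = [-31, -3]
step 0: S = H·P̄·Hᵀ + R = [106 -16; -16 16]
step 0: K = P̄·Hᵀ·S⁻¹ = [1/5 -7/40; -17/45 -181/360]
step 0: x' = x̄ + K·y = [13/40, 439/360]
step 0: P' = (I − K·H)·P̄ = [3/20 1/20; 1/20 163/180]
step 1: x̄ = F·x = [139/90, -139/45]
step 1: P̄ = F·P·Fᵀ + Q = [187/45 -104/45; -104/45 298/45]
step 1: y = z − H·x̄ = [-193/18, 3]
step 1: S = H·P̄·Hᵀ + R = [539/9 -16; -16 16]
step 1: K = P̄·Hᵀ·S⁻¹ = [1/5 -7/40; -28/79 -303/632]
step 1: x' = x̄ + K·y = [-9/8, -2297/3160]
step 1: P' = (I − K·H)·P̄ = [3/20 1/20; 1/20 1357/1580]
step 2: x̄ = F·x = [-1463/790, 1463/395]
step 2: P̄ = F·P·Fᵀ + Q = [1623/395 -876/395; -876/395 2542/395]
step 2: y = z − H·x̄ = [1147/158, -3]
step 2: S = H·P̄·Hᵀ + R = [4639/79 -16; -16 16]
step 2: K = P̄·Hᵀ·S⁻¹ = [1/5 -7/40; -1192/3375 -12911/27000]
step 2: x' = x̄ + K·y = [1/8, 69509/27000]
step 2: P' = (I − K·H)·P̄ = [3/20 1/20; 1/20 11561/13500]

step 0: x' = [13/40, 439/360], P' = [3/20 1/20; 1/20 163/180]
step 1: x' = [-9/8, -2297/3160], P' = [3/20 1/20; 1/20 1357/1580]
step 2: x' = [1/8, 69509/27000], P' = [3/20 1/20; 1/20 11561/13500]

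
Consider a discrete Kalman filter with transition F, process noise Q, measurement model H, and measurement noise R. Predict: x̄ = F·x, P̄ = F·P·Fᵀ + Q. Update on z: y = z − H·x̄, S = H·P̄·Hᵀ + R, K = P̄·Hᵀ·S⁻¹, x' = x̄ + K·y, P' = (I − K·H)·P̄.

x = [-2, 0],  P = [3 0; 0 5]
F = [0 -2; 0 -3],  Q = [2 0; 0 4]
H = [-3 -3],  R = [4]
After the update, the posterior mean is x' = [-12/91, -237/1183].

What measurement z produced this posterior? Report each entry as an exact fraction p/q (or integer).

x̄ = F·x = [0, 0]
P̄ = F·P·Fᵀ + Q = [22 30; 30 49]
S = H·P̄·Hᵀ + R = [1183]
K = P̄·Hᵀ·S⁻¹ = [-12/91; -237/1183]
x' − x̄ = [-12/91, -237/1183] = K·y
y = (KᵀK)⁻¹·Kᵀ·(x' − x̄) = [1]
z = y + H·x̄ = [1] + [0] = [1]

z = [1]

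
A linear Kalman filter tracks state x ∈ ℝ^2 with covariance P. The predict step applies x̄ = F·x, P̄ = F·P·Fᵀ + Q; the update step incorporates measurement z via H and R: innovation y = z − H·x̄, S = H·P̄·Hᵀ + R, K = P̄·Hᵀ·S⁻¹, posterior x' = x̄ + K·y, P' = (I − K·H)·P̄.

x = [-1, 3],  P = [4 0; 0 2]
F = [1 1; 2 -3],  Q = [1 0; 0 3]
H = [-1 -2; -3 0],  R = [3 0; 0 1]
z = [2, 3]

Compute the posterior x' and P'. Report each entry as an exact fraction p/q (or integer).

x̄ = F·x = [2, -11]
P̄ = F·P·Fᵀ + Q = [7 2; 2 37]
y = z − H·x̄ = [-18, 9]
S = H·P̄·Hᵀ + R = [166 33; 33 64]
K = P̄·Hᵀ·S⁻¹ = [-11/9535 -3123/9535; -4666/9535 1512/9535]
x' = x̄ + K·y = [-8839/9535, -7289/9535]
P' = (I − K·H)·P̄ = [1041/9535 -504/9535; -504/9535 7251/9535]

x' = [-8839/9535, -7289/9535]
P' = [1041/9535 -504/9535; -504/9535 7251/9535]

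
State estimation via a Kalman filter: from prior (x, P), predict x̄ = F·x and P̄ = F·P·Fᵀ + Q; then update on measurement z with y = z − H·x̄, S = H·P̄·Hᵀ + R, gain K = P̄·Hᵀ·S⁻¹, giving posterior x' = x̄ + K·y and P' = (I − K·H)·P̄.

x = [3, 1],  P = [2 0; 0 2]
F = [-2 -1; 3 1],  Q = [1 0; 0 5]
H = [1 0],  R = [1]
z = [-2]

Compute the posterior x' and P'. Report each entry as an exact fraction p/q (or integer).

x̄ = F·x = [-7, 10]
P̄ = F·P·Fᵀ + Q = [11 -14; -14 25]
y = z − H·x̄ = [5]
S = H·P̄·Hᵀ + R = [12]
K = P̄·Hᵀ·S⁻¹ = [11/12; -7/6]
x' = x̄ + K·y = [-29/12, 25/6]
P' = (I − K·H)·P̄ = [11/12 -7/6; -7/6 26/3]

x' = [-29/12, 25/6]
P' = [11/12 -7/6; -7/6 26/3]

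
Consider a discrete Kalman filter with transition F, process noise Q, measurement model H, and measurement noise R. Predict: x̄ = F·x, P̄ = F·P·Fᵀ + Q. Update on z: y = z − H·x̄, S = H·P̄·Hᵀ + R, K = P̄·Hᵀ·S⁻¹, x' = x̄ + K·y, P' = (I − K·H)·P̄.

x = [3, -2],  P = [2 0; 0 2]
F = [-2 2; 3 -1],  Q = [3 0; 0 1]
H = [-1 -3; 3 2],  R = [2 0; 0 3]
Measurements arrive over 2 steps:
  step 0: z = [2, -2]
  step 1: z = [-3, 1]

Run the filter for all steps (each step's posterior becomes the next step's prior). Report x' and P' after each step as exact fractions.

step 0: x̄ = F·x = [-10, 11]
step 0: P̄ = F·P·Fᵀ + Q = [19 -16; -16 21]
step 0: y = z − H·x̄ = [25, 6]
step 0: S = H·P̄·Hᵀ + R = [114 -7; -7 66]
step 0: K = P̄·Hᵀ·S⁻¹ = [2089/7475 3053/7475; -3144/7475 -1013/7475]
step 0: x' = x̄ + K·y = [-4207/7475, -2453/7475]
step 0: P' = (I − K·H)·P̄ = [5119/7475 -3099/7475; -3099/7475 3129/7475]
step 1: x̄ = F·x = [3508/7475, -10168/7475]
step 1: P̄ = F·P·Fᵀ + Q = [80209/7475 -61764/7475; -61764/7475 75269/7475]
step 1: y = z − H·x̄ = [-49421/7475, 17287/7475]
step 1: S = H·P̄·Hᵀ + R = [401996/7475 -12837/7475; -12837/7475 304214/7475]
step 1: K = P̄·Hᵀ·S⁻¹ = [4477715/16338197 6477897/16338197; -6735828/16338197 -2150741/16338197]
step 1: x' = x̄ + K·y = [-6955900/16338197, 17335747/16338197]
step 1: P' = (I − K·H)·P̄ = [10887419/16338197 -6614283/16338197; -6614283/16338197 6695313/16338197]

step 0: x' = [-4207/7475, -2453/7475], P' = [5119/7475 -3099/7475; -3099/7475 3129/7475]
step 1: x' = [-6955900/16338197, 17335747/16338197], P' = [10887419/16338197 -6614283/16338197; -6614283/16338197 6695313/16338197]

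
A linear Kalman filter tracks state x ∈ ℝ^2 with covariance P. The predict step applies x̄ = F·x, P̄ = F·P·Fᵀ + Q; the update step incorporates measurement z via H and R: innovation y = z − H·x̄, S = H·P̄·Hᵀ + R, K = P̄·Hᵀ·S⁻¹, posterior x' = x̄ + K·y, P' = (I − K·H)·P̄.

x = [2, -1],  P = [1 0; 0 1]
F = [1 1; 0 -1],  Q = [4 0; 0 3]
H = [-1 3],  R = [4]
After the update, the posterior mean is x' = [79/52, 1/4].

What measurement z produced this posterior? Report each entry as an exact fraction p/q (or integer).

z = [-1]

x̄ = F·x = [1, 1]
P̄ = F·P·Fᵀ + Q = [6 -1; -1 4]
S = H·P̄·Hᵀ + R = [52]
K = P̄·Hᵀ·S⁻¹ = [-9/52; 1/4]
x' − x̄ = [27/52, -3/4] = K·y
y = (KᵀK)⁻¹·Kᵀ·(x' − x̄) = [-3]
z = y + H·x̄ = [-3] + [2] = [-1]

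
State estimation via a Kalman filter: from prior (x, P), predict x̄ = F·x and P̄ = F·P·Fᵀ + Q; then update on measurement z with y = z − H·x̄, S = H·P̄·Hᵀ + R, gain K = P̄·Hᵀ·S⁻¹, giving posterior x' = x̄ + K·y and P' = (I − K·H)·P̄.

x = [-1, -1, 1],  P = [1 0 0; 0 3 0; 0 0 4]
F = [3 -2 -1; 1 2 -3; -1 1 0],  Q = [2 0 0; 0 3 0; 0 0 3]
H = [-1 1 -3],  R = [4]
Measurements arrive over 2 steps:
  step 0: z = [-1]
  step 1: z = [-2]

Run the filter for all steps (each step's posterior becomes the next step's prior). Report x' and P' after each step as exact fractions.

step 0: x' = [-103/56, -117/28, -3/8], P' = [1503/56 33/28 -69/8; 33/28 439/14 37/4; -69/8 37/4 49/8]
step 1: x' = [14272/2213, -13291/2213, -7631/2213], P' = [2214382/6639 -19172/2213 -255354/2213; -19172/2213 114031/2213 41633/2213; -255354/2213 41633/2213 99997/2213]

step 0: x̄ = F·x = [-2, -6, 0]
step 0: P̄ = F·P·Fᵀ + Q = [27 3 -9; 3 52 5; -9 5 7]
step 0: y = z − H·x̄ = [3]
step 0: S = H·P̄·Hᵀ + R = [56]
step 0: K = P̄·Hᵀ·S⁻¹ = [3/56; 17/28; -1/8]
step 0: x' = x̄ + K·y = [-103/56, -117/28, -3/8]
step 0: P' = (I − K·H)·P̄ = [1503/56 33/28 -69/8; 33/28 439/14 37/4; -69/8 37/4 49/8]
step 1: x̄ = F·x = [45/14, -127/14, -131/56]
step 1: P̄ = F·P·Fᵀ + Q = [3148/7 710/7 -2173/14; 710/7 1091/7 -265/14; -2173/14 -265/14 3295/56]
step 1: y = z − H·x̄ = [183/56]
step 1: S = H·P̄·Hᵀ + R = [6639/56]
step 1: K = P̄·Hᵀ·S⁻¹ = [6572/6639; 2076/2213; -751/2213]
step 1: x' = x̄ + K·y = [14272/2213, -13291/2213, -7631/2213]
step 1: P' = (I − K·H)·P̄ = [2214382/6639 -19172/2213 -255354/2213; -19172/2213 114031/2213 41633/2213; -255354/2213 41633/2213 99997/2213]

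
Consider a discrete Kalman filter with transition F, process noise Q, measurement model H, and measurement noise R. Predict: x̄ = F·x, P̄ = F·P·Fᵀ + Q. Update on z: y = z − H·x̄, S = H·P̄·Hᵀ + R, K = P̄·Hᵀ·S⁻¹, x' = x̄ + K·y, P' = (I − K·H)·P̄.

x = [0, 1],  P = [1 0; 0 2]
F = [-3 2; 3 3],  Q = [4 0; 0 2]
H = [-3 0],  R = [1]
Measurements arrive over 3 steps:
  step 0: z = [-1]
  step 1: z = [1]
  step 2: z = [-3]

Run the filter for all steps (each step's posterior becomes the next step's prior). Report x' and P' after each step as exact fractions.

step 0: x̄ = F·x = [2, 3]
step 0: P̄ = F·P·Fᵀ + Q = [21 3; 3 29]
step 0: y = z − H·x̄ = [5]
step 0: S = H·P̄·Hᵀ + R = [190]
step 0: K = P̄·Hᵀ·S⁻¹ = [-63/190; -9/190]
step 0: x' = x̄ + K·y = [13/38, 105/38]
step 0: P' = (I − K·H)·P̄ = [21/190 3/190; 3/190 5429/190]
step 1: x̄ = F·x = [9/2, 177/19]
step 1: P̄ = F·P·Fᵀ + Q = [1191/10 852/5; 852/5 24742/95]
step 1: y = z − H·x̄ = [29/2]
step 1: S = H·P̄·Hᵀ + R = [10729/10]
step 1: K = P̄·Hᵀ·S⁻¹ = [-3573/10729; -5112/10729]
step 1: x' = x̄ + K·y = [-3528/10729, 490677/203851]
step 1: P' = (I − K·H)·P̄ = [1191/10729 1704/10729; 1704/10729 3439550/203851]
step 2: x̄ = F·x = [1182450/203851, 1270935/203851]
step 2: P̄ = F·P·Fᵀ + Q = [14388753/203851 20336511/203851; 20336511/203851 32150081/203851]
step 2: y = z − H·x̄ = [2935797/203851]
step 2: S = H·P̄·Hᵀ + R = [129702628/203851]
step 2: K = P̄·Hᵀ·S⁻¹ = [-43166259/129702628; -61009533/129702628]
step 2: x' = x̄ + K·y = [130681227/129702628, -69992271/129702628]
step 2: P' = (I − K·H)·P̄ = [14388753/129702628 20336511/129702628; 20336511/129702628 2196638129/129702628]

step 0: x' = [13/38, 105/38], P' = [21/190 3/190; 3/190 5429/190]
step 1: x' = [-3528/10729, 490677/203851], P' = [1191/10729 1704/10729; 1704/10729 3439550/203851]
step 2: x' = [130681227/129702628, -69992271/129702628], P' = [14388753/129702628 20336511/129702628; 20336511/129702628 2196638129/129702628]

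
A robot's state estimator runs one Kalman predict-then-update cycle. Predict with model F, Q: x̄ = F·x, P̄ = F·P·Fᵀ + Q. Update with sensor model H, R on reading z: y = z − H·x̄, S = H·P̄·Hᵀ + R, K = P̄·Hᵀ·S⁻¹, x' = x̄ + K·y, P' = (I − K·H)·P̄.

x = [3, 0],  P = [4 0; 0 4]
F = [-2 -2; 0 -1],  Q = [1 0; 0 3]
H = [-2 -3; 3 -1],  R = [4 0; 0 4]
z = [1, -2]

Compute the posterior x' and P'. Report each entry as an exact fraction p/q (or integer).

x' = [-16299/22411, 4553/22411]
P' = [7208/22411 -1876/22411; -1876/22411 8796/22411]

x̄ = F·x = [-6, 0]
P̄ = F·P·Fᵀ + Q = [33 8; 8 7]
y = z − H·x̄ = [-11, 16]
S = H·P̄·Hᵀ + R = [295 -233; -233 260]
K = P̄·Hᵀ·S⁻¹ = [-2197/22411 5875/22411; -5659/22411 -3606/22411]
x' = x̄ + K·y = [-16299/22411, 4553/22411]
P' = (I − K·H)·P̄ = [7208/22411 -1876/22411; -1876/22411 8796/22411]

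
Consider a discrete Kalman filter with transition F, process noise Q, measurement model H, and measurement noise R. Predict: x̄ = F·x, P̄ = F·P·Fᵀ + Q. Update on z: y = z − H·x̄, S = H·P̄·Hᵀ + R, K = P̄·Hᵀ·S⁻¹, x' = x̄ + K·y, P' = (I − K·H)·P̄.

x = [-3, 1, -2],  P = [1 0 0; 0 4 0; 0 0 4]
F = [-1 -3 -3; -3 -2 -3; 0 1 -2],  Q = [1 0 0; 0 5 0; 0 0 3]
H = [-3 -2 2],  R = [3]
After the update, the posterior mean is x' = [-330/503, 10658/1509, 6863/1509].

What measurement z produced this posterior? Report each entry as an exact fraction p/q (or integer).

x̄ = F·x = [6, 13, 5]
P̄ = F·P·Fᵀ + Q = [74 63 12; 63 66 16; 12 16 23]
S = H·P̄·Hᵀ + R = [1509]
K = P̄·Hᵀ·S⁻¹ = [-108/503; -289/1509; -22/1509]
x' − x̄ = [-3348/503, -8959/1509, -682/1509] = K·y
y = (KᵀK)⁻¹·Kᵀ·(x' − x̄) = [31]
z = y + H·x̄ = [31] + [-34] = [-3]

z = [-3]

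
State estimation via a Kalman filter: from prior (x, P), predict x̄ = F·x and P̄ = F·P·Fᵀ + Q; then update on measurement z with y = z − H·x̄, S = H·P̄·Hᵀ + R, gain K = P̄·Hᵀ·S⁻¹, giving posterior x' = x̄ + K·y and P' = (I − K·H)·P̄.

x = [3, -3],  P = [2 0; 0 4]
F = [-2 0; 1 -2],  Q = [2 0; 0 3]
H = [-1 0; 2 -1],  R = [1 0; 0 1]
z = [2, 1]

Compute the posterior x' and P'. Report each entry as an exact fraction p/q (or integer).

x' = [-58/47, -416/141]
P' = [34/47 64/47; 64/47 991/282]

x̄ = F·x = [-6, 9]
P̄ = F·P·Fᵀ + Q = [10 -4; -4 21]
y = z − H·x̄ = [-4, 22]
S = H·P̄·Hᵀ + R = [11 -24; -24 78]
K = P̄·Hᵀ·S⁻¹ = [-34/47 4/47; -64/47 -223/282]
x' = x̄ + K·y = [-58/47, -416/141]
P' = (I − K·H)·P̄ = [34/47 64/47; 64/47 991/282]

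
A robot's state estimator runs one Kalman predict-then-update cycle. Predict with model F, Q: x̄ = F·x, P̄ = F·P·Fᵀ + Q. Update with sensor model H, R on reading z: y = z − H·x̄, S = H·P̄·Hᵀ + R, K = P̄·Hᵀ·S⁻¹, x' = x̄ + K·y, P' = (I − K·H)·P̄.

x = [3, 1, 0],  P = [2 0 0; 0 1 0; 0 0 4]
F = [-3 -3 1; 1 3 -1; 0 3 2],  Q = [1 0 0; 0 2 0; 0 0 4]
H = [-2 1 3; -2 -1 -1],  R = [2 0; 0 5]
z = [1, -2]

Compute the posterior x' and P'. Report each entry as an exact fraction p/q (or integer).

x' = [14418/25063, -25312/25063, 27547/25063]
P' = [33398/25063 -54687/25063 37951/25063; -54687/25063 183629/25063 -95875/25063; 37951/25063 -95875/25063 60513/25063]

x̄ = F·x = [-12, 6, 3]
P̄ = F·P·Fᵀ + Q = [32 -19 -1; -19 17 1; -1 1 29]
y = z − H·x̄ = [-38, -17]
S = H·P̄·Hᵀ + R = [502 24; 24 101]
K = P̄·Hᵀ·S⁻¹ = [-3815/25063 -10012/25063; 2689/25063 4324/25063; 4881/25063 -8108/25063]
x' = x̄ + K·y = [14418/25063, -25312/25063, 27547/25063]
P' = (I − K·H)·P̄ = [33398/25063 -54687/25063 37951/25063; -54687/25063 183629/25063 -95875/25063; 37951/25063 -95875/25063 60513/25063]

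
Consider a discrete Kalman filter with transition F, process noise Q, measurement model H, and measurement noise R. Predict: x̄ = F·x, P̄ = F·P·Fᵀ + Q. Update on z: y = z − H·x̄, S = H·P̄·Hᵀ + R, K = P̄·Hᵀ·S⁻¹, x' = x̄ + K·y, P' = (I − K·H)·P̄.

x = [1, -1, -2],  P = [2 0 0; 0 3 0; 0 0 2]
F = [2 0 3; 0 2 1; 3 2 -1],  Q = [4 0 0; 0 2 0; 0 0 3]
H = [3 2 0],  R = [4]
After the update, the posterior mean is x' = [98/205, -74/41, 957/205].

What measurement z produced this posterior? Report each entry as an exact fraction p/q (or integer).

x̄ = F·x = [-4, -4, 3]
P̄ = F·P·Fᵀ + Q = [30 6 6; 6 16 10; 6 10 35]
S = H·P̄·Hᵀ + R = [410]
K = P̄·Hᵀ·S⁻¹ = [51/205; 5/41; 19/205]
x' − x̄ = [918/205, 90/41, 342/205] = K·y
y = (KᵀK)⁻¹·Kᵀ·(x' − x̄) = [18]
z = y + H·x̄ = [18] + [-20] = [-2]

z = [-2]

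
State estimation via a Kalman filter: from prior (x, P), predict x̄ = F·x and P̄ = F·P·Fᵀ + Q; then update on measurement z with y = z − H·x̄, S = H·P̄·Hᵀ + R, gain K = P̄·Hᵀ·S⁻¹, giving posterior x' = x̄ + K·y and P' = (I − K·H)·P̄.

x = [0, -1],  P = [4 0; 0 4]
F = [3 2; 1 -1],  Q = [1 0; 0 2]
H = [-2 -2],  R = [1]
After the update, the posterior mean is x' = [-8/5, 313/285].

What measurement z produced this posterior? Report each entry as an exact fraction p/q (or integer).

z = [1]

x̄ = F·x = [-2, 1]
P̄ = F·P·Fᵀ + Q = [53 4; 4 10]
S = H·P̄·Hᵀ + R = [285]
K = P̄·Hᵀ·S⁻¹ = [-2/5; -28/285]
x' − x̄ = [2/5, 28/285] = K·y
y = (KᵀK)⁻¹·Kᵀ·(x' − x̄) = [-1]
z = y + H·x̄ = [-1] + [2] = [1]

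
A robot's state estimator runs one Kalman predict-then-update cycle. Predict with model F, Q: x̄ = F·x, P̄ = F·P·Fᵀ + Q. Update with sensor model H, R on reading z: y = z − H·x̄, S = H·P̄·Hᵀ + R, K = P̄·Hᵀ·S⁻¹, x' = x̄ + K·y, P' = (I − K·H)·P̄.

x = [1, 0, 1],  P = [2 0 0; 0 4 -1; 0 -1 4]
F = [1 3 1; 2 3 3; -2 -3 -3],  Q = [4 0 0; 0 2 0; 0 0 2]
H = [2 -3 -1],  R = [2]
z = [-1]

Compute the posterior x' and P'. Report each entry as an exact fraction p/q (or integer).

x' = [2, 30/11, -34/11]
P' = [40 40 -40; 40 454/11 -472/11; -40 -472/11 2638/55]

x̄ = F·x = [2, 5, -5]
P̄ = F·P·Fᵀ + Q = [40 40 -40; 40 64 -62; -40 -62 64]
y = z − H·x̄ = [5]
S = H·P̄·Hᵀ + R = [110]
K = P̄·Hᵀ·S⁻¹ = [0; -5/11; 21/55]
x' = x̄ + K·y = [2, 30/11, -34/11]
P' = (I − K·H)·P̄ = [40 40 -40; 40 454/11 -472/11; -40 -472/11 2638/55]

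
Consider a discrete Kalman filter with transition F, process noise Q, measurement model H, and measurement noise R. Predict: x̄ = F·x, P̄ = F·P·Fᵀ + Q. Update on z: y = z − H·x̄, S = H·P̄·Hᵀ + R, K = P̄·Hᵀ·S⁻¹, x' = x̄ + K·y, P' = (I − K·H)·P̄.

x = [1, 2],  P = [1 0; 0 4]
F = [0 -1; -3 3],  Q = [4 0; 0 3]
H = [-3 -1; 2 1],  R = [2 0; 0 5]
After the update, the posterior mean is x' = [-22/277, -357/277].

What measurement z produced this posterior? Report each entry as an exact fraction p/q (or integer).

x̄ = F·x = [-2, 3]
P̄ = F·P·Fᵀ + Q = [8 -12; -12 48]
S = H·P̄·Hᵀ + R = [50 -36; -36 37]
K = P̄·Hᵀ·S⁻¹ = [-150/277 -116/277; 210/277 384/277]
x' − x̄ = [532/277, -1188/277] = K·y
y = (KᵀK)⁻¹·Kᵀ·(x' − x̄) = [-2, -2]
z = y + H·x̄ = [-2, -2] + [3, -1] = [1, -3]

z = [1, -3]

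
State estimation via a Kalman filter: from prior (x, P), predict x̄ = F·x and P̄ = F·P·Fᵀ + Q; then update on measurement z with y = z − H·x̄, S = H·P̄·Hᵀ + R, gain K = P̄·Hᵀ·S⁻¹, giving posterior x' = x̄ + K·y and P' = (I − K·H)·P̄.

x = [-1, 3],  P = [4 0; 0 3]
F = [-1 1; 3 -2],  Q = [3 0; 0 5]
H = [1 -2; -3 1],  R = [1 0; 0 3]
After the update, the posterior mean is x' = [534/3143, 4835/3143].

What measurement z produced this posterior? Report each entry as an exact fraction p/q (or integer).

x̄ = F·x = [4, -9]
P̄ = F·P·Fᵀ + Q = [10 -18; -18 53]
S = H·P̄·Hᵀ + R = [295 -262; -262 254]
K = P̄·Hᵀ·S⁻¹ = [-446/3143 -1054/3143; -1731/3143 -923/6286]
x' − x̄ = [-12038/3143, 33122/3143] = K·y
y = (KᵀK)⁻¹·Kᵀ·(x' − x̄) = [-25, 22]
z = y + H·x̄ = [-25, 22] + [22, -21] = [-3, 1]

z = [-3, 1]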